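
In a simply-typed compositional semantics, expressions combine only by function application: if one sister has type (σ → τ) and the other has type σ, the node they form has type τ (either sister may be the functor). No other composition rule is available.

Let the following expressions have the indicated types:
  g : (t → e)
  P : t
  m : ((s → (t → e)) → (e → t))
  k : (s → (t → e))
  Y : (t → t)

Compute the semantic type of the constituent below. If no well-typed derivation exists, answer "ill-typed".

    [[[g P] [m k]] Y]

[g P]: functor g : (t → e), argument P : t; result e.
[m k]: functor m : ((s → (t → e)) → (e → t)), argument k : (s → (t → e)); result (e → t).
[[g P] [m k]]: functor [m k] : (e → t), argument [g P] : e; result t.
[[[g P] [m k]] Y]: functor Y : (t → t), argument [[g P] [m k]] : t; result t.

t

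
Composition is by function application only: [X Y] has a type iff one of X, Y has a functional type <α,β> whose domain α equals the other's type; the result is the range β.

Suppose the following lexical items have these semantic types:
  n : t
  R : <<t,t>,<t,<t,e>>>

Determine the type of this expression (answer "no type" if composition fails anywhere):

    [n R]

[n R]: t and <<t,t>,<t,<t,e>>> cannot combine by function application — type clash.

no type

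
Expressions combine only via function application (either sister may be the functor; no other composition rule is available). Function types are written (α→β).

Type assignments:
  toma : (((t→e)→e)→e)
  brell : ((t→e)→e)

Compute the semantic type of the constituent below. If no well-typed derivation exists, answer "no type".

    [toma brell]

[toma brell]: (((t→e)→e)→e) applied to ((t→e)→e) yields e.

e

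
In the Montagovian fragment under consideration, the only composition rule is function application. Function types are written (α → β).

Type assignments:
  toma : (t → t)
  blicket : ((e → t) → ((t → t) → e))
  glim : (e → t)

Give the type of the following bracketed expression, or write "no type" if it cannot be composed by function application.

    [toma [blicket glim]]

[blicket glim] — blicket of type ((e → t) → ((t → t) → e)) combines with glim of type (e → t): type ((t → t) → e).
[toma [blicket glim]] — [blicket glim] of type ((t → t) → e) combines with toma of type (t → t): type e.

e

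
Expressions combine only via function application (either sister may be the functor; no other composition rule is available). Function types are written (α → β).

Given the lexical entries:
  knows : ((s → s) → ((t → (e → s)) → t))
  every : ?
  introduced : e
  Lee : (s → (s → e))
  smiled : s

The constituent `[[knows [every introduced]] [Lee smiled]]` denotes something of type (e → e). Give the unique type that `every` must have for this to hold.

At [[knows [every introduced]] [Lee smiled]] (required: (e → e)): [Lee smiled] is (s → e), which is not a function with range (e → e); hence [knows [every introduced]] is the functor — type ((s → e) → (e → e)).
At [knows [every introduced]] (required: ((s → e) → (e → e))): knows is ((s → s) → ((t → (e → s)) → t)), which is not a function with range ((s → e) → (e → e)); hence [every introduced] is the functor — type (((s → s) → ((t → (e → s)) → t)) → ((s → e) → (e → e))).
At [every introduced] (required: (((s → s) → ((t → (e → s)) → t)) → ((s → e) → (e → e)))): introduced is e, which is not a function with range (((s → s) → ((t → (e → s)) → t)) → ((s → e) → (e → e))); hence every is the functor — type (e → (((s → s) → ((t → (e → s)) → t)) → ((s → e) → (e → e)))).

(e → (((s → s) → ((t → (e → s)) → t)) → ((s → e) → (e → e))))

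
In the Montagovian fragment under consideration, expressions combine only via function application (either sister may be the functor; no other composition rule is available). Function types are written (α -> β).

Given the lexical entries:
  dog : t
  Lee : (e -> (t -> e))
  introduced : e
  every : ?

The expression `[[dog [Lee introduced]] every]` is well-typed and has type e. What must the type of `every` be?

[[dog [Lee introduced]] every] is required to be e. [dog [Lee introduced]] : e cannot yield e as functor, so every : (e -> e).

(e -> e)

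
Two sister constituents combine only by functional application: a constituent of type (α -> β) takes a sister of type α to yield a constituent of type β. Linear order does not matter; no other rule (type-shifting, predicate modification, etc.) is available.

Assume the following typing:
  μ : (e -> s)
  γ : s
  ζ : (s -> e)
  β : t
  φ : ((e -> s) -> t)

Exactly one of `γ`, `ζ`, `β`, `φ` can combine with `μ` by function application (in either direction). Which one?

φ

γ : s — no; μ wants e, and γ wants nothing (atomic).
ζ : (s -> e) — no; μ wants e, and ζ wants s.
β : t — no; μ wants e, and β wants nothing (atomic).
φ — combines: φ : ((e -> s) -> t) takes μ : (e -> s) as argument, giving t.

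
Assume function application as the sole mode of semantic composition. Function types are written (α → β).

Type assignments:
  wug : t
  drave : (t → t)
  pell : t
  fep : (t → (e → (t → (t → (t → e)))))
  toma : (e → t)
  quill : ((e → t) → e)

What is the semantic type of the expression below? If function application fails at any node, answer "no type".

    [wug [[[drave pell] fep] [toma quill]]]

At [drave pell], drave : (t → t) takes pell : t, giving t.
At [[drave pell] fep], fep : (t → (e → (t → (t → (t → e))))) takes [drave pell] : t, giving (e → (t → (t → (t → e)))).
At [toma quill], quill : ((e → t) → e) takes toma : (e → t), giving e.
At [[[drave pell] fep] [toma quill]], [[drave pell] fep] : (e → (t → (t → (t → e)))) takes [toma quill] : e, giving (t → (t → (t → e))).
At [wug [[[drave pell] fep] [toma quill]]], [[[drave pell] fep] [toma quill]] : (t → (t → (t → e))) takes wug : t, giving (t → (t → e)).

(t → (t → e))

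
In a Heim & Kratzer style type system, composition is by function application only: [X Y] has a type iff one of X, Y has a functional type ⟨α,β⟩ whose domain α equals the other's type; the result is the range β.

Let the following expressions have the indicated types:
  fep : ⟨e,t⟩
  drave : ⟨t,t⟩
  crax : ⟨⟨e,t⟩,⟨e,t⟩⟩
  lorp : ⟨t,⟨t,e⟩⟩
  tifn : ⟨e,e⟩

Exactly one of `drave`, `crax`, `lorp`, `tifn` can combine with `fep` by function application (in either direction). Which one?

drave : ⟨t,t⟩ — no; fep wants e, and drave wants t.
crax — combines: crax : ⟨⟨e,t⟩,⟨e,t⟩⟩ takes fep : ⟨e,t⟩ as argument, giving ⟨e,t⟩.
lorp : ⟨t,⟨t,e⟩⟩ — no; fep wants e, and lorp wants t.
tifn : ⟨e,e⟩ — no; fep wants e, and tifn wants e.

crax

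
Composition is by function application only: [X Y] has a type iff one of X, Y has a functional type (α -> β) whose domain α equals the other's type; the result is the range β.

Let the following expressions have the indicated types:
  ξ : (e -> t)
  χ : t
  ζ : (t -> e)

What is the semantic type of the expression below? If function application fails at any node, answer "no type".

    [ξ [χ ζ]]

t

[χ ζ]: (t -> e) applied to t yields e.
[ξ [χ ζ]]: (e -> t) applied to e yields t.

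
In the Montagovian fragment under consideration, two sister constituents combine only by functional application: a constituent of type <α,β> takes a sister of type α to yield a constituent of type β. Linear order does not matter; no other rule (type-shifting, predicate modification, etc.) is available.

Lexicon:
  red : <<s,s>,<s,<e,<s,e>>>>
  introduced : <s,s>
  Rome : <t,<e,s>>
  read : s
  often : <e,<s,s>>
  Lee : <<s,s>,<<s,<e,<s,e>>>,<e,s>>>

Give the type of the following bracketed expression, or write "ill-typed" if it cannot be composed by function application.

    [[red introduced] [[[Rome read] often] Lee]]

[red introduced]: <<s,s>,<s,<e,<s,e>>>> applied to <s,s> yields <s,<e,<s,e>>>.
At [Rome read]: neither <t,<e,s>> nor s can take the other as argument; the node is ill-typed.

ill-typed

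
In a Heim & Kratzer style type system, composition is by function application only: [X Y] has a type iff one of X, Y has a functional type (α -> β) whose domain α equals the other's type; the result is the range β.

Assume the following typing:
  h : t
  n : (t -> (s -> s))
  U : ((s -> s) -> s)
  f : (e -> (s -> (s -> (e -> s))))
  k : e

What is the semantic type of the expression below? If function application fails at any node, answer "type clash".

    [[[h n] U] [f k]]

(s -> (e -> s))

At [h n], n : (t -> (s -> s)) takes h : t, giving (s -> s).
At [[h n] U], U : ((s -> s) -> s) takes [h n] : (s -> s), giving s.
At [f k], f : (e -> (s -> (s -> (e -> s)))) takes k : e, giving (s -> (s -> (e -> s))).
At [[[h n] U] [f k]], [f k] : (s -> (s -> (e -> s))) takes [[h n] U] : s, giving (s -> (e -> s)).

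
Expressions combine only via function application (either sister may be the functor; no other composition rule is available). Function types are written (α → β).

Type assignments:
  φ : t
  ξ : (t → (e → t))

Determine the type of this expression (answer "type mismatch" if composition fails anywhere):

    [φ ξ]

[φ ξ]: functor ξ : (t → (e → t)), argument φ : t; result (e → t).

(e → t)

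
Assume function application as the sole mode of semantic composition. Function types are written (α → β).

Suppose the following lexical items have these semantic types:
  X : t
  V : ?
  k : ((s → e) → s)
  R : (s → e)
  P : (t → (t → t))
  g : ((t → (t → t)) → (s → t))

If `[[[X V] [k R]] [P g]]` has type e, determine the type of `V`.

At [[[X V] [k R]] [P g]] (required: e): [P g] is (s → t), which is not a function with range e; hence [[X V] [k R]] is the functor — type ((s → t) → e).
At [[X V] [k R]] (required: ((s → t) → e)): [k R] is s, which is not a function with range ((s → t) → e); hence [X V] is the functor — type (s → ((s → t) → e)).
At [X V] (required: (s → ((s → t) → e))): X is t, which is not a function with range (s → ((s → t) → e)); hence V is the functor — type (t → (s → ((s → t) → e))).

(t → (s → ((s → t) → e)))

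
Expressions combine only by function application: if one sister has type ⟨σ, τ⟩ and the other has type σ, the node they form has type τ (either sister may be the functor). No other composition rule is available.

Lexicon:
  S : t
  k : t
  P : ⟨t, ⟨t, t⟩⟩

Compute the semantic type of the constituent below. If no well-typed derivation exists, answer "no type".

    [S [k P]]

[k P]: P is ⟨t, ⟨t, t⟩⟩, k is t; result ⟨t, t⟩.
[S [k P]]: [k P] is ⟨t, t⟩, S is t; result t.

t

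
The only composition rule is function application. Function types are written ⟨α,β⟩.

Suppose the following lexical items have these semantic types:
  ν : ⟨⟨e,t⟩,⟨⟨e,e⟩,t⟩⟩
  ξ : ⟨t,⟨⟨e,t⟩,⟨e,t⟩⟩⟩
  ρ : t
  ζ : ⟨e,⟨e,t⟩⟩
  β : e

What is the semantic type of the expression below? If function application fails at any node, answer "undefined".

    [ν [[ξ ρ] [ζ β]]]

[ξ ρ]: ξ is ⟨t,⟨⟨e,t⟩,⟨e,t⟩⟩⟩, ρ is t; result ⟨⟨e,t⟩,⟨e,t⟩⟩.
[ζ β]: ζ is ⟨e,⟨e,t⟩⟩, β is e; result ⟨e,t⟩.
[[ξ ρ] [ζ β]]: [ξ ρ] is ⟨⟨e,t⟩,⟨e,t⟩⟩, [ζ β] is ⟨e,t⟩; result ⟨e,t⟩.
[ν [[ξ ρ] [ζ β]]]: ν is ⟨⟨e,t⟩,⟨⟨e,e⟩,t⟩⟩, [[ξ ρ] [ζ β]] is ⟨e,t⟩; result ⟨⟨e,e⟩,t⟩.

⟨⟨e,e⟩,t⟩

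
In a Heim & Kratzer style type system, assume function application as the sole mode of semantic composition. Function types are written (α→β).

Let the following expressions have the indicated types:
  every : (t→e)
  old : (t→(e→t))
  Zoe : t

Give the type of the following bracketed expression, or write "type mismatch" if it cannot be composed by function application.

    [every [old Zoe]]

type mismatch

[old Zoe]: (t→(e→t)) applied to t yields (e→t).
At [every [old Zoe]]: neither (t→e) nor (e→t) can take the other as argument; the node is ill-typed.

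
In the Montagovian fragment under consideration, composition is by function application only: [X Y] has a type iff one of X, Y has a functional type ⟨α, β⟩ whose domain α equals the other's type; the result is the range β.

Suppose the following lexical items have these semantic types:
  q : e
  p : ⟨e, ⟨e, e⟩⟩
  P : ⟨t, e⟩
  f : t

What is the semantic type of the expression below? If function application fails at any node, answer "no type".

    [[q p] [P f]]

e

At [q p], p : ⟨e, ⟨e, e⟩⟩ takes q : e, giving ⟨e, e⟩.
At [P f], P : ⟨t, e⟩ takes f : t, giving e.
At [[q p] [P f]], [q p] : ⟨e, e⟩ takes [P f] : e, giving e.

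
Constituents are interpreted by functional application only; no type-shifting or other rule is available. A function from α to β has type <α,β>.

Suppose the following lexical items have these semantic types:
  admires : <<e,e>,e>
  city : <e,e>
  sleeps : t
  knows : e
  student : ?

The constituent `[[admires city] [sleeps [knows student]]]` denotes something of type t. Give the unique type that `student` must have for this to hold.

[[admires city] [sleeps [knows student]]] is required to be t. [admires city] : e cannot yield t as functor, so [sleeps [knows student]] : <e,t>.
[sleeps [knows student]] is required to be <e,t>. sleeps : t cannot yield <e,t> as functor, so [knows student] : <t,<e,t>>.
[knows student] is required to be <t,<e,t>>. knows : e cannot yield <t,<e,t>> as functor, so student : <e,<t,<e,t>>>.

<e,<t,<e,t>>>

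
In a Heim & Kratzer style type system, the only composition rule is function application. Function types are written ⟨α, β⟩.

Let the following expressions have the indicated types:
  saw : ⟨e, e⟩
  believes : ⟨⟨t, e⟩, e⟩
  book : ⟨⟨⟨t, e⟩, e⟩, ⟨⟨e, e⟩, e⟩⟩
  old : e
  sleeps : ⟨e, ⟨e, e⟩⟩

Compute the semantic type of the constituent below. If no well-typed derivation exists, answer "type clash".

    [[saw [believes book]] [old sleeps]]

At [believes book], book : ⟨⟨⟨t, e⟩, e⟩, ⟨⟨e, e⟩, e⟩⟩ takes believes : ⟨⟨t, e⟩, e⟩, giving ⟨⟨e, e⟩, e⟩.
At [saw [believes book]], [believes book] : ⟨⟨e, e⟩, e⟩ takes saw : ⟨e, e⟩, giving e.
At [old sleeps], sleeps : ⟨e, ⟨e, e⟩⟩ takes old : e, giving ⟨e, e⟩.
At [[saw [believes book]] [old sleeps]], [old sleeps] : ⟨e, e⟩ takes [saw [believes book]] : e, giving e.

e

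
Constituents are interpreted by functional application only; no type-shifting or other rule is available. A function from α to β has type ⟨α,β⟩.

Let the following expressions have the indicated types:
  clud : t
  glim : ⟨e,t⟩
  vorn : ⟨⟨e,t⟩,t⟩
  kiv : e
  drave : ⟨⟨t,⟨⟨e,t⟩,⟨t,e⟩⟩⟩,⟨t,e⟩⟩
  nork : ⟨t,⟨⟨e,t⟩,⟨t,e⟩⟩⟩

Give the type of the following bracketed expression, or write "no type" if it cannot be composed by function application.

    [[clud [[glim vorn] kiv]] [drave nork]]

[glim vorn]: ⟨⟨e,t⟩,t⟩ applied to ⟨e,t⟩ yields t.
At [[glim vorn] kiv]: neither t nor e can take the other as argument; the node is ill-typed.

no type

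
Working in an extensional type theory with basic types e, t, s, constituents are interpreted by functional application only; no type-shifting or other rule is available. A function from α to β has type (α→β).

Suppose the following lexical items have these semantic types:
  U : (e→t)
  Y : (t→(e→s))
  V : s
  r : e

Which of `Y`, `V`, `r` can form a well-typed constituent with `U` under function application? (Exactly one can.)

r

Y : (t→(e→s)) — U needs e; Y needs t; neither fits.
V : s — U needs e; V needs nothing (atomic); neither fits.
r — combines: U : (e→t) takes r : e as argument, giving t.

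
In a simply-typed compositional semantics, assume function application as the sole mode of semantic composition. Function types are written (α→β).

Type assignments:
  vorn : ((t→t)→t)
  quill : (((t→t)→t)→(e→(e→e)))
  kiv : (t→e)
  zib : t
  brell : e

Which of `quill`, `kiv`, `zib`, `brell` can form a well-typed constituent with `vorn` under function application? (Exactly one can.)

quill — combines: quill : (((t→t)→t)→(e→(e→e))) takes vorn : ((t→t)→t) as argument, giving (e→(e→e)).
kiv : (t→e) — vorn needs (t→t); kiv needs t; neither fits.
zib : t — vorn needs (t→t); zib needs nothing (atomic); neither fits.
brell : e — vorn needs (t→t); brell needs nothing (atomic); neither fits.

quill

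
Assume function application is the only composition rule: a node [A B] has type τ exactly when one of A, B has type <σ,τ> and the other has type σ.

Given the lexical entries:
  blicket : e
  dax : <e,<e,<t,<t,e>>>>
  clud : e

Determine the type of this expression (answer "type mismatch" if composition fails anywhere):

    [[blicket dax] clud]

[blicket dax] — dax of type <e,<e,<t,<t,e>>>> combines with blicket of type e: type <e,<t,<t,e>>>.
[[blicket dax] clud] — [blicket dax] of type <e,<t,<t,e>>> combines with clud of type e: type <t,<t,e>>.

<t,<t,e>>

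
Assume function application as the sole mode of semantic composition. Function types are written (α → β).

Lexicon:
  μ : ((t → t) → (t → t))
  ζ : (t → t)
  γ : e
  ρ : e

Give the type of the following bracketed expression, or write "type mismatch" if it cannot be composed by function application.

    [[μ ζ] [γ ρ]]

[μ ζ]: functor μ : ((t → t) → (t → t)), argument ζ : (t → t); result (t → t).
[γ ρ]: e and e cannot combine by function application — type clash.

type mismatch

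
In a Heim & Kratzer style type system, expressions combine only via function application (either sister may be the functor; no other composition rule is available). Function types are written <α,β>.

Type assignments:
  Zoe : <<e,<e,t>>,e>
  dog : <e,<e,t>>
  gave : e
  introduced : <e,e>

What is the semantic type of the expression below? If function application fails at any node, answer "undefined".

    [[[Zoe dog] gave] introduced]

undefined

[Zoe dog]: <<e,<e,t>>,e> applied to <e,<e,t>> yields e.
[[Zoe dog] gave]: e and e cannot combine by function application — type clash.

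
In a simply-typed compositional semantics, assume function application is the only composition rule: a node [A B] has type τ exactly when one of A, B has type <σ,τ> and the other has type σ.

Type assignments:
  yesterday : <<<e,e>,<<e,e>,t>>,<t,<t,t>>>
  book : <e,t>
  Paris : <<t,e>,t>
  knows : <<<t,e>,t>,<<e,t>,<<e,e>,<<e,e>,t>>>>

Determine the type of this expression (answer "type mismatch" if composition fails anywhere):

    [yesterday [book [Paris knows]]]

<t,<t,t>>

[Paris knows]: <<<t,e>,t>,<<e,t>,<<e,e>,<<e,e>,t>>>> applied to <<t,e>,t> yields <<e,t>,<<e,e>,<<e,e>,t>>>.
[book [Paris knows]]: <<e,t>,<<e,e>,<<e,e>,t>>> applied to <e,t> yields <<e,e>,<<e,e>,t>>.
[yesterday [book [Paris knows]]]: <<<e,e>,<<e,e>,t>>,<t,<t,t>>> applied to <<e,e>,<<e,e>,t>> yields <t,<t,t>>.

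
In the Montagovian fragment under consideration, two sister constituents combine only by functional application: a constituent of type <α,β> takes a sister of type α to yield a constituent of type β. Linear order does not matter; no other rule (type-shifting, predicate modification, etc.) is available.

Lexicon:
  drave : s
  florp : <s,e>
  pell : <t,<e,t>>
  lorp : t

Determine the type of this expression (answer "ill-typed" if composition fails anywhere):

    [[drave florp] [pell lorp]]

[drave florp]: florp is <s,e>, drave is s; result e.
[pell lorp]: pell is <t,<e,t>>, lorp is t; result <e,t>.
[[drave florp] [pell lorp]]: [pell lorp] is <e,t>, [drave florp] is e; result t.

t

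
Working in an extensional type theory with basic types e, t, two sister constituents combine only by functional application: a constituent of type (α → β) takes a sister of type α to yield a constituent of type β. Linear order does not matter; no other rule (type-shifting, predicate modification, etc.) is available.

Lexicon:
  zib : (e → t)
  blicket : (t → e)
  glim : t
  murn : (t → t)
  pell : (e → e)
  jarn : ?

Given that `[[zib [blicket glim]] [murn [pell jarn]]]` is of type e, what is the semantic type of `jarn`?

[[zib [blicket glim]] [murn [pell jarn]]] is required to be e. [zib [blicket glim]] : t cannot yield e as functor, so [murn [pell jarn]] : (t → e).
[murn [pell jarn]] is required to be (t → e). murn : (t → t) cannot yield (t → e) as functor, so [pell jarn] : ((t → t) → (t → e)).
[pell jarn] is required to be ((t → t) → (t → e)). pell : (e → e) cannot yield ((t → t) → (t → e)) as functor, so jarn : ((e → e) → ((t → t) → (t → e))).

((e → e) → ((t → t) → (t → e)))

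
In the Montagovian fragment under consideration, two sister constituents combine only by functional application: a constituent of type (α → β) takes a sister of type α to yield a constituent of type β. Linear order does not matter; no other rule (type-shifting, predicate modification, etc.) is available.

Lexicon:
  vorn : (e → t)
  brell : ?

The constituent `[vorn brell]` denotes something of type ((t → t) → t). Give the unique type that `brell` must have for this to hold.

For [vorn brell] to have type ((t → t) → t) with vorn of type (e → t), brell must be the function: brell : ((e → t) → ((t → t) → t)).

((e → t) → ((t → t) → t))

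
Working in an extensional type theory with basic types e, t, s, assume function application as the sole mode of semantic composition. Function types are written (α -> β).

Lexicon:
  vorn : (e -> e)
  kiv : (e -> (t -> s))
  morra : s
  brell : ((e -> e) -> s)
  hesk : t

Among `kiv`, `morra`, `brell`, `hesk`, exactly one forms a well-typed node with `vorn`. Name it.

brell

kiv : (e -> (t -> s)) — vorn needs e; kiv needs e; neither fits.
morra : s — vorn needs e; morra needs nothing (atomic); neither fits.
brell — combines: brell : ((e -> e) -> s) takes vorn : (e -> e) as argument, giving s.
hesk : t — vorn needs e; hesk needs nothing (atomic); neither fits.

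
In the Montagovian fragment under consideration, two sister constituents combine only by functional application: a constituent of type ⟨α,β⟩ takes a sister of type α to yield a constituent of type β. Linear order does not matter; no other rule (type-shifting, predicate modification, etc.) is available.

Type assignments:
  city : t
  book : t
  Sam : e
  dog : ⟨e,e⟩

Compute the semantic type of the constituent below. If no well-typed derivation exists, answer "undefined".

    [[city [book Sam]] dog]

At [book Sam]: neither t nor e can take the other as argument; the node is ill-typed.

undefined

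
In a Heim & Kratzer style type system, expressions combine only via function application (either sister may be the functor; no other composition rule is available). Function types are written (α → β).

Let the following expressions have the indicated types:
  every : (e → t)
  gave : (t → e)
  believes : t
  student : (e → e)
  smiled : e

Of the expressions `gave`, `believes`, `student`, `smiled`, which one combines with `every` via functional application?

gave : (t → e) — every needs e; gave needs t; neither fits.
believes : t — every needs e; believes needs nothing (atomic); neither fits.
student : (e → e) — every needs e; student needs e; neither fits.
smiled — combines: every : (e → t) takes smiled : e as argument, giving t.

smiled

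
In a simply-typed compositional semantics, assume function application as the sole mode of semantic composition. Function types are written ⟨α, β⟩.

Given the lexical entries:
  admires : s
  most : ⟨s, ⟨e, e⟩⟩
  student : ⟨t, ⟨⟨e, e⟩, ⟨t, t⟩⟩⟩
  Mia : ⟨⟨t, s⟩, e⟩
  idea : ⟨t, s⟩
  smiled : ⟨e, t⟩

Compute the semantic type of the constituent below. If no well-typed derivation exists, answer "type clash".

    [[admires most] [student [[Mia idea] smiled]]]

[admires most]: ⟨s, ⟨e, e⟩⟩ applied to s yields ⟨e, e⟩.
[Mia idea]: ⟨⟨t, s⟩, e⟩ applied to ⟨t, s⟩ yields e.
[[Mia idea] smiled]: ⟨e, t⟩ applied to e yields t.
[student [[Mia idea] smiled]]: ⟨t, ⟨⟨e, e⟩, ⟨t, t⟩⟩⟩ applied to t yields ⟨⟨e, e⟩, ⟨t, t⟩⟩.
[[admires most] [student [[Mia idea] smiled]]]: ⟨⟨e, e⟩, ⟨t, t⟩⟩ applied to ⟨e, e⟩ yields ⟨t, t⟩.

⟨t, t⟩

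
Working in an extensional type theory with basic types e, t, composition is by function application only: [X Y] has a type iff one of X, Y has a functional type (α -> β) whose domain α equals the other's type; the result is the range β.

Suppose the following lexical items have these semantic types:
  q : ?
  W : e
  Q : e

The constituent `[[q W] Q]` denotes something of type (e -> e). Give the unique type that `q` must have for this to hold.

(e -> (e -> (e -> e)))

[[q W] Q] must have type (e -> e). The sister Q has type e; that is not a function onto (e -> e), so [q W] must be the functor, of type (e -> (e -> e)).
[q W] must have type (e -> (e -> e)). The sister W has type e; that is not a function onto (e -> (e -> e)), so q must be the functor, of type (e -> (e -> (e -> e))).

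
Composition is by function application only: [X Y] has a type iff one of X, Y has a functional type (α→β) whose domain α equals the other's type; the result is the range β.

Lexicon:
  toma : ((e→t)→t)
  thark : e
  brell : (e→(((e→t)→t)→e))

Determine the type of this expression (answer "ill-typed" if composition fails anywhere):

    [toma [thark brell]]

[thark brell]: (e→(((e→t)→t)→e)) applied to e yields (((e→t)→t)→e).
[toma [thark brell]]: (((e→t)→t)→e) applied to ((e→t)→t) yields e.

e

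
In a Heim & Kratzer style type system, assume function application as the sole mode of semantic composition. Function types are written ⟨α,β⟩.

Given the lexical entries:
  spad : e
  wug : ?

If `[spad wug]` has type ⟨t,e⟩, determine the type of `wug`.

At [spad wug] (required: ⟨t,e⟩): spad is e, which is not a function with range ⟨t,e⟩; hence wug is the functor — type ⟨e,⟨t,e⟩⟩.

⟨e,⟨t,e⟩⟩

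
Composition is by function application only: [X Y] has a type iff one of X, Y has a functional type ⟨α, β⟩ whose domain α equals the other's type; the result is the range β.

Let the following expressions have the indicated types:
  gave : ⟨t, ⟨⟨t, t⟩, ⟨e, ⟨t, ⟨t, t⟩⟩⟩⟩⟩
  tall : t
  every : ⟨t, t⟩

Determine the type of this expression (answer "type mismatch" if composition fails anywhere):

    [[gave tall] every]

[gave tall]: functor gave : ⟨t, ⟨⟨t, t⟩, ⟨e, ⟨t, ⟨t, t⟩⟩⟩⟩⟩, argument tall : t; result ⟨⟨t, t⟩, ⟨e, ⟨t, ⟨t, t⟩⟩⟩⟩.
[[gave tall] every]: functor [gave tall] : ⟨⟨t, t⟩, ⟨e, ⟨t, ⟨t, t⟩⟩⟩⟩, argument every : ⟨t, t⟩; result ⟨e, ⟨t, ⟨t, t⟩⟩⟩.

⟨e, ⟨t, ⟨t, t⟩⟩⟩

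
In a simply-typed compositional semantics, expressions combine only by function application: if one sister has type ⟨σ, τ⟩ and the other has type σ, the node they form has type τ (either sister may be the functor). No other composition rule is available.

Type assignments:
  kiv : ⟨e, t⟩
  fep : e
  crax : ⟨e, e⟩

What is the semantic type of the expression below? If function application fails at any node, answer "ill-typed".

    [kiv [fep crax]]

t

[fep crax]: functor crax : ⟨e, e⟩, argument fep : e; result e.
[kiv [fep crax]]: functor kiv : ⟨e, t⟩, argument [fep crax] : e; result t.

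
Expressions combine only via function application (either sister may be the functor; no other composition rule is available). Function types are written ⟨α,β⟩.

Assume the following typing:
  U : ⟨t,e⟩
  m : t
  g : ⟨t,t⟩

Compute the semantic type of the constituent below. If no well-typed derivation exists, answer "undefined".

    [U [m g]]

[m g] — g of type ⟨t,t⟩ combines with m of type t: type t.
[U [m g]] — U of type ⟨t,e⟩ combines with [m g] of type t: type e.

e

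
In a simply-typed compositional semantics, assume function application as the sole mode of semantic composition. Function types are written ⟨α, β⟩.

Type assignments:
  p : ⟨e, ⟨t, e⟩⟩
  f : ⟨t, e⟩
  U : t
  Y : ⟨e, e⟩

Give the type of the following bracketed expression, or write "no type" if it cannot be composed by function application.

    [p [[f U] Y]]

⟨t, e⟩

At [f U], f : ⟨t, e⟩ takes U : t, giving e.
At [[f U] Y], Y : ⟨e, e⟩ takes [f U] : e, giving e.
At [p [[f U] Y]], p : ⟨e, ⟨t, e⟩⟩ takes [[f U] Y] : e, giving ⟨t, e⟩.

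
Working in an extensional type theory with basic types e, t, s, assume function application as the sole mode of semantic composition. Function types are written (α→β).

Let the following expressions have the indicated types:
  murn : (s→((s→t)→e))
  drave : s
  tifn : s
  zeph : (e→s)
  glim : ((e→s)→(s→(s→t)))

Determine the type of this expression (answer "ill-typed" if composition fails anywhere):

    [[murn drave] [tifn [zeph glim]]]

[murn drave]: murn is (s→((s→t)→e)), drave is s; result ((s→t)→e).
[zeph glim]: glim is ((e→s)→(s→(s→t))), zeph is (e→s); result (s→(s→t)).
[tifn [zeph glim]]: [zeph glim] is (s→(s→t)), tifn is s; result (s→t).
[[murn drave] [tifn [zeph glim]]]: [murn drave] is ((s→t)→e), [tifn [zeph glim]] is (s→t); result e.

e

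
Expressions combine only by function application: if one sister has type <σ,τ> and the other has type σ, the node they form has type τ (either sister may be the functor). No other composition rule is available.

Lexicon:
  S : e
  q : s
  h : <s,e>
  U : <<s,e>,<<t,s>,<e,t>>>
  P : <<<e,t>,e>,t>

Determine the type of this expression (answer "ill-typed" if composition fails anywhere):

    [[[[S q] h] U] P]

[S q]: e and s cannot combine by function application — type clash.

ill-typed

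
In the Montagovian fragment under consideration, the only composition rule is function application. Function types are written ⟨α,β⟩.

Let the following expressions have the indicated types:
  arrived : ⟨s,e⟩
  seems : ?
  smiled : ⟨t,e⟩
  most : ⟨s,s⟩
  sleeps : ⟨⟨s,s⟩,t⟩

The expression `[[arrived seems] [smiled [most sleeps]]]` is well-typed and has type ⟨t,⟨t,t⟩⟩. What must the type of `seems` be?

At [[arrived seems] [smiled [most sleeps]]] (required: ⟨t,⟨t,t⟩⟩): [smiled [most sleeps]] is e, which is not a function with range ⟨t,⟨t,t⟩⟩; hence [arrived seems] is the functor — type ⟨e,⟨t,⟨t,t⟩⟩⟩.
At [arrived seems] (required: ⟨e,⟨t,⟨t,t⟩⟩⟩): arrived is ⟨s,e⟩, which is not a function with range ⟨e,⟨t,⟨t,t⟩⟩⟩; hence seems is the functor — type ⟨⟨s,e⟩,⟨e,⟨t,⟨t,t⟩⟩⟩⟩.

⟨⟨s,e⟩,⟨e,⟨t,⟨t,t⟩⟩⟩⟩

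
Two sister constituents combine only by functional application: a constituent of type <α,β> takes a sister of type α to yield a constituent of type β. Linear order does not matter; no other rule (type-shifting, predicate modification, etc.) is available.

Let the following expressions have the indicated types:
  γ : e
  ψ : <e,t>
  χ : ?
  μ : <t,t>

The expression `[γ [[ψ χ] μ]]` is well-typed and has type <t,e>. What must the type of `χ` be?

<<e,t>,<<t,t>,<e,<t,e>>>>

At [γ [[ψ χ] μ]] (required: <t,e>): γ is e, which is not a function with range <t,e>; hence [[ψ χ] μ] is the functor — type <e,<t,e>>.
At [[ψ χ] μ] (required: <e,<t,e>>): μ is <t,t>, which is not a function with range <e,<t,e>>; hence [ψ χ] is the functor — type <<t,t>,<e,<t,e>>>.
At [ψ χ] (required: <<t,t>,<e,<t,e>>>): ψ is <e,t>, which is not a function with range <<t,t>,<e,<t,e>>>; hence χ is the functor — type <<e,t>,<<t,t>,<e,<t,e>>>>.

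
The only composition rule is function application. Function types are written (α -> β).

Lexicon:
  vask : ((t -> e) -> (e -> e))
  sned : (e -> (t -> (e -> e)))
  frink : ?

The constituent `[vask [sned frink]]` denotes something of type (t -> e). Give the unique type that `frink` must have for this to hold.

((e -> (t -> (e -> e))) -> (((t -> e) -> (e -> e)) -> (t -> e)))

[vask [sned frink]] is required to be (t -> e). vask : ((t -> e) -> (e -> e)) cannot yield (t -> e) as functor, so [sned frink] : (((t -> e) -> (e -> e)) -> (t -> e)).
[sned frink] is required to be (((t -> e) -> (e -> e)) -> (t -> e)). sned : (e -> (t -> (e -> e))) cannot yield (((t -> e) -> (e -> e)) -> (t -> e)) as functor, so frink : ((e -> (t -> (e -> e))) -> (((t -> e) -> (e -> e)) -> (t -> e))).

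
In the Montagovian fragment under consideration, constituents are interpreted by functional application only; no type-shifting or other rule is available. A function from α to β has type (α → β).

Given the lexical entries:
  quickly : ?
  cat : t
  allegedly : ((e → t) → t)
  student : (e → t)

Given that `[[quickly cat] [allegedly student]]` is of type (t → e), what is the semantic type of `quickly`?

[[quickly cat] [allegedly student]] is required to be (t → e). [allegedly student] : t cannot yield (t → e) as functor, so [quickly cat] : (t → (t → e)).
[quickly cat] is required to be (t → (t → e)). cat : t cannot yield (t → (t → e)) as functor, so quickly : (t → (t → (t → e))).

(t → (t → (t → e)))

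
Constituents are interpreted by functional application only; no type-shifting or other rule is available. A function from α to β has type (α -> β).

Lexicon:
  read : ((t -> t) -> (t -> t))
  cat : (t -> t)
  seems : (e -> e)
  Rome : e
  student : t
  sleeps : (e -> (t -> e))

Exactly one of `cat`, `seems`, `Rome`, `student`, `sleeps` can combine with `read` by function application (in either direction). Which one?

cat — combines: read : ((t -> t) -> (t -> t)) takes cat : (t -> t) as argument, giving (t -> t).
seems : (e -> e) — no; read wants (t -> t), and seems wants e.
Rome : e — no; read wants (t -> t), and Rome wants nothing (atomic).
student : t — no; read wants (t -> t), and student wants nothing (atomic).
sleeps : (e -> (t -> e)) — no; read wants (t -> t), and sleeps wants e.

cat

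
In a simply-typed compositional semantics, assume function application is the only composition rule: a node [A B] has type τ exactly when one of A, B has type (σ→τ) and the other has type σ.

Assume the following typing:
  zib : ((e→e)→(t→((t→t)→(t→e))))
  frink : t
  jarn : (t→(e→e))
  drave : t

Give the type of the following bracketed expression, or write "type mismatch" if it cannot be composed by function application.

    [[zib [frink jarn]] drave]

At [frink jarn], jarn : (t→(e→e)) takes frink : t, giving (e→e).
At [zib [frink jarn]], zib : ((e→e)→(t→((t→t)→(t→e)))) takes [frink jarn] : (e→e), giving (t→((t→t)→(t→e))).
At [[zib [frink jarn]] drave], [zib [frink jarn]] : (t→((t→t)→(t→e))) takes drave : t, giving ((t→t)→(t→e)).

((t→t)→(t→e))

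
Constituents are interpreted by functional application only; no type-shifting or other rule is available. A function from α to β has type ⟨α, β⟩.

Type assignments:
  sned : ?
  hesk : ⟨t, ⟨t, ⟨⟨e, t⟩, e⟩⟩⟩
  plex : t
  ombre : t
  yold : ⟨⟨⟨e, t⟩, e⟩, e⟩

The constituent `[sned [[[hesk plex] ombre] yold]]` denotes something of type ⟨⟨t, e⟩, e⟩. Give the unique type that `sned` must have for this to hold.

⟨e, ⟨⟨t, e⟩, e⟩⟩

At [sned [[[hesk plex] ombre] yold]] (required: ⟨⟨t, e⟩, e⟩): [[[hesk plex] ombre] yold] is e, which is not a function with range ⟨⟨t, e⟩, e⟩; hence sned is the functor — type ⟨e, ⟨⟨t, e⟩, e⟩⟩.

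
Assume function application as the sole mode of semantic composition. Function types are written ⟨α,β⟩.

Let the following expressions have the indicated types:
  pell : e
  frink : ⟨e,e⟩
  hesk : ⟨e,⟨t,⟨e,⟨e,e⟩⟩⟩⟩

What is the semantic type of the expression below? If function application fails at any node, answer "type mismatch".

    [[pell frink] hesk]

⟨t,⟨e,⟨e,e⟩⟩⟩

At [pell frink], frink : ⟨e,e⟩ takes pell : e, giving e.
At [[pell frink] hesk], hesk : ⟨e,⟨t,⟨e,⟨e,e⟩⟩⟩⟩ takes [pell frink] : e, giving ⟨t,⟨e,⟨e,e⟩⟩⟩.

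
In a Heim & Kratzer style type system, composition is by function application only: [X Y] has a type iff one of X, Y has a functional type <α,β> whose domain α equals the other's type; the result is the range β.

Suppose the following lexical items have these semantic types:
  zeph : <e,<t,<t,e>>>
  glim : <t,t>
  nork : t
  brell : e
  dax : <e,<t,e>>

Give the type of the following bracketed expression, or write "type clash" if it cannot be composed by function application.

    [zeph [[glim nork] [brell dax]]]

At [glim nork], glim : <t,t> takes nork : t, giving t.
At [brell dax], dax : <e,<t,e>> takes brell : e, giving <t,e>.
At [[glim nork] [brell dax]], [brell dax] : <t,e> takes [glim nork] : t, giving e.
At [zeph [[glim nork] [brell dax]]], zeph : <e,<t,<t,e>>> takes [[glim nork] [brell dax]] : e, giving <t,<t,e>>.

<t,<t,e>>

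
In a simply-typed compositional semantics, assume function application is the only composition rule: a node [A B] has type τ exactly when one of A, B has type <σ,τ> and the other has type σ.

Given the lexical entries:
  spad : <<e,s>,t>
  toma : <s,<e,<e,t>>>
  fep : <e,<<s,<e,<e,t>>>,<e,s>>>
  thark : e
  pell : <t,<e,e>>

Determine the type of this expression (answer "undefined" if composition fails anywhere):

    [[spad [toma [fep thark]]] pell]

<e,e>

At [fep thark], fep : <e,<<s,<e,<e,t>>>,<e,s>>> takes thark : e, giving <<s,<e,<e,t>>>,<e,s>>.
At [toma [fep thark]], [fep thark] : <<s,<e,<e,t>>>,<e,s>> takes toma : <s,<e,<e,t>>>, giving <e,s>.
At [spad [toma [fep thark]]], spad : <<e,s>,t> takes [toma [fep thark]] : <e,s>, giving t.
At [[spad [toma [fep thark]]] pell], pell : <t,<e,e>> takes [spad [toma [fep thark]]] : t, giving <e,e>.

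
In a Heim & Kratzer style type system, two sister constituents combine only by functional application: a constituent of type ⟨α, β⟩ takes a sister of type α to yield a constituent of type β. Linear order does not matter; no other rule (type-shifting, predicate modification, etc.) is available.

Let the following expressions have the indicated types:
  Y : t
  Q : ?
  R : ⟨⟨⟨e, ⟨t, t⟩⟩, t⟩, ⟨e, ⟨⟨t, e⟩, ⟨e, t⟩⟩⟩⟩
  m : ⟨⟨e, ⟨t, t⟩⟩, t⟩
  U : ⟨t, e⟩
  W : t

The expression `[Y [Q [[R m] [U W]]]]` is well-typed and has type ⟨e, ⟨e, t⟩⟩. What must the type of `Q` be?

⟨⟨⟨t, e⟩, ⟨e, t⟩⟩, ⟨t, ⟨e, ⟨e, t⟩⟩⟩⟩

For [Y [Q [[R m] [U W]]]] to have type ⟨e, ⟨e, t⟩⟩ with Y of type t, [Q [[R m] [U W]]] must be the function: [Q [[R m] [U W]]] : ⟨t, ⟨e, ⟨e, t⟩⟩⟩.
For [Q [[R m] [U W]]] to have type ⟨t, ⟨e, ⟨e, t⟩⟩⟩ with [[R m] [U W]] of type ⟨⟨t, e⟩, ⟨e, t⟩⟩, Q must be the function: Q : ⟨⟨⟨t, e⟩, ⟨e, t⟩⟩, ⟨t, ⟨e, ⟨e, t⟩⟩⟩⟩.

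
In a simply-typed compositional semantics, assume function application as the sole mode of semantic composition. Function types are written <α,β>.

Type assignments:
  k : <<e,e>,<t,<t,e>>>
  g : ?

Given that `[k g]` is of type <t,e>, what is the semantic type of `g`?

<<<e,e>,<t,<t,e>>>,<t,e>>

[k g] must have type <t,e>. The sister k has type <<e,e>,<t,<t,e>>>; that is not a function onto <t,e>, so g must be the functor, of type <<<e,e>,<t,<t,e>>>,<t,e>>.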